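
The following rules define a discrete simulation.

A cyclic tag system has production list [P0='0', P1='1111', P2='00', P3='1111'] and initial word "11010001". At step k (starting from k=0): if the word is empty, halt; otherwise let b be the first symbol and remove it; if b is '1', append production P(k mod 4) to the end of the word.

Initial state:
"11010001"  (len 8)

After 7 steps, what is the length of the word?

10

0) "11010001"  (len 8)
1) "10100010"  (len 8)
2) "01000101111"  (len 11)
3) "1000101111"  (len 10)
4) "0001011111111"  (len 13)
5) "001011111111"  (len 12)
6) "01011111111"  (len 11)
7) "1011111111"  (len 10)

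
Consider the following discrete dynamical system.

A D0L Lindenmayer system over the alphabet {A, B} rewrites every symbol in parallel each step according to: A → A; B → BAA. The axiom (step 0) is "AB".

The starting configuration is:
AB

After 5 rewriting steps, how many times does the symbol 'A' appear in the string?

step 0: AB
step 1: ABAA
step 2: ABAAAA
step 3: ABAAAAAA
step 4: ABAAAAAAAA
step 5: ABAAAAAAAAAA

11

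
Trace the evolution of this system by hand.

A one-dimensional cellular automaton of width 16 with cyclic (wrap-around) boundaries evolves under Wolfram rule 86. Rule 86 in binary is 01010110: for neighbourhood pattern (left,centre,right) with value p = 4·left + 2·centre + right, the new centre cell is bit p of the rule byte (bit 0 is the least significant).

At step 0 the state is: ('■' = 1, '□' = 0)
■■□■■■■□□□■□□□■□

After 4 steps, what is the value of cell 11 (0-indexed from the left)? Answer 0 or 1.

[0] ■■□■■■■□□□■□□□■□
[1] □■□□□□■■□■■■□■■□
[2] ■■■□□■□■□□□■□□■■
[3] □□■■■■□■■□■■■■□□
[4] □■□□□■□□■□□□□■■□

0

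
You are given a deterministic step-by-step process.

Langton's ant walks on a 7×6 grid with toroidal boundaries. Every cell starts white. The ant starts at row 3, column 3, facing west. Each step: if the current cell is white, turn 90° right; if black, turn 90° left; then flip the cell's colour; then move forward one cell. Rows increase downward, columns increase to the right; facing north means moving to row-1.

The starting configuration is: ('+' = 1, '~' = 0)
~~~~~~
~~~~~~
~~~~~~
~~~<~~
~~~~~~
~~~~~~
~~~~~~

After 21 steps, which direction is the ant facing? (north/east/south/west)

south

t=0: ~~~~~~
~~~~~~
~~~~~~
~~~<~~
~~~~~~
~~~~~~
~~~~~~
t=1: ~~~~~~
~~~~~~
~~~^~~
~~~+~~
~~~~~~
~~~~~~
~~~~~~
t=2: ~~~~~~
~~~~~~
~~~+>~
~~~+~~
~~~~~~
~~~~~~
~~~~~~
t=3: ~~~~~~
~~~~~~
~~~++~
~~~+v~
~~~~~~
~~~~~~
~~~~~~
t=4: ~~~~~~
~~~~~~
~~~++~
~~~<+~
~~~~~~
~~~~~~
~~~~~~
t=5: ~~~~~~
~~~~~~
~~~++~
~~~~+~
~~~v~~
~~~~~~
~~~~~~
t=6: ~~~~~~
~~~~~~
~~~++~
~~~~+~
~~<+~~
~~~~~~
~~~~~~
t=7: ~~~~~~
~~~~~~
~~~++~
~~^~+~
~~++~~
~~~~~~
~~~~~~
t=8: ~~~~~~
~~~~~~
~~~++~
~~+>+~
~~++~~
~~~~~~
~~~~~~
t=9: ~~~~~~
~~~~~~
~~~++~
~~+++~
~~+v~~
~~~~~~
~~~~~~
t=10: ~~~~~~
~~~~~~
~~~++~
~~+++~
~~+~>~
~~~~~~
~~~~~~
t=11: ~~~~~~
~~~~~~
~~~++~
~~+++~
~~+~+~
~~~~v~
~~~~~~
t=12: ~~~~~~
~~~~~~
~~~++~
~~+++~
~~+~+~
~~~<+~
~~~~~~
t=13: ~~~~~~
~~~~~~
~~~++~
~~+++~
~~+^+~
~~~++~
~~~~~~
t=14: ~~~~~~
~~~~~~
~~~++~
~~+++~
~~++>~
~~~++~
~~~~~~
t=15: ~~~~~~
~~~~~~
~~~++~
~~++^~
~~++~~
~~~++~
~~~~~~
t=16: ~~~~~~
~~~~~~
~~~++~
~~+<~~
~~++~~
~~~++~
~~~~~~
t=17: ~~~~~~
~~~~~~
~~~++~
~~+~~~
~~+v~~
~~~++~
~~~~~~
t=18: ~~~~~~
~~~~~~
~~~++~
~~+~~~
~~+~>~
~~~++~
~~~~~~
t=19: ~~~~~~
~~~~~~
~~~++~
~~+~~~
~~+~+~
~~~+v~
~~~~~~
t=20: ~~~~~~
~~~~~~
~~~++~
~~+~~~
~~+~+~
~~~+~>
~~~~~~
t=21: ~~~~~~
~~~~~~
~~~++~
~~+~~~
~~+~+~
~~~+~+
~~~~~v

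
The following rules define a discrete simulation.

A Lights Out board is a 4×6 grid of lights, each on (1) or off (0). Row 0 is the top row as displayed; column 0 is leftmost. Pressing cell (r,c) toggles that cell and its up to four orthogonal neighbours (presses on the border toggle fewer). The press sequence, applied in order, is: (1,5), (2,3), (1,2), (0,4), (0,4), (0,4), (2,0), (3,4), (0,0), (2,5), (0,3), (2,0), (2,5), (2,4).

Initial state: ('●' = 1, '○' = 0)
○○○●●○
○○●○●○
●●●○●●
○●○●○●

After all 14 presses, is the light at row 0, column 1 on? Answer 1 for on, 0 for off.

k=0  ○○○●●○
○○●○●○
●●●○●●
○●○●○●
k=1  ○○○●●●
○○●○○●
●●●○●○
○●○●○●
k=2  ○○○●●●
○○●●○●
●●○●○○
○●○○○●
k=3  ○○●●●●
○●○○○●
●●●●○○
○●○○○●
k=4  ○○●○○○
○●○○●●
●●●●○○
○●○○○●
k=5  ○○●●●●
○●○○○●
●●●●○○
○●○○○●
k=6  ○○●○○○
○●○○●●
●●●●○○
○●○○○●
k=7  ○○●○○○
●●○○●●
○○●●○○
●●○○○●
k=8  ○○●○○○
●●○○●●
○○●●●○
●●○●●○
k=9  ●●●○○○
○●○○●●
○○●●●○
●●○●●○
k=10  ●●●○○○
○●○○●○
○○●●○●
●●○●●●
k=11  ●●○●●○
○●○●●○
○○●●○●
●●○●●●
k=12  ●●○●●○
●●○●●○
●●●●○●
○●○●●●
k=13  ●●○●●○
●●○●●●
●●●●●○
○●○●●○
k=14  ●●○●●○
●●○●○●
●●●○○●
○●○●○○

1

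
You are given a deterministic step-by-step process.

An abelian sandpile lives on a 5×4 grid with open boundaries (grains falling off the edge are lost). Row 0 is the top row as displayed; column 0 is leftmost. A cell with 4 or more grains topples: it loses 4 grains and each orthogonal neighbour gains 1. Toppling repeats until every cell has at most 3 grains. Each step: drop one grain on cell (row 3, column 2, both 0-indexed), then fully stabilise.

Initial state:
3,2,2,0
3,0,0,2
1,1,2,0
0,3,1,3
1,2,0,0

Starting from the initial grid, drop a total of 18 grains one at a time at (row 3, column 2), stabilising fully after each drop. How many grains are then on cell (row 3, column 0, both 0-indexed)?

t=0: 3,2,2,0
3,0,0,2
1,1,2,0
0,3,1,3
1,2,0,0
t=1: 3,2,2,0
3,0,0,2
1,1,2,0
0,3,2,3
1,2,0,0
t=2: 3,2,2,0
3,0,0,2
1,1,2,0
0,3,3,3
1,2,0,0
t=3: 3,2,2,0
3,0,0,2
1,2,3,1
1,0,2,0
1,3,1,1
t=4: 3,2,2,0
3,0,0,2
1,2,3,1
1,0,3,0
1,3,1,1
t=5: 3,2,2,0
3,0,1,2
1,3,0,2
1,1,1,1
1,3,2,1
t=6: 3,2,2,0
3,0,1,2
1,3,0,2
1,1,2,1
1,3,2,1
t=7: 3,2,2,0
3,0,1,2
1,3,0,2
1,1,3,1
1,3,2,1
t=8: 3,2,2,0
3,0,1,2
1,3,1,2
1,2,0,2
1,3,3,1
t=9: 3,2,2,0
3,0,1,2
1,3,1,2
1,2,1,2
1,3,3,1
t=10: 3,2,2,0
3,0,1,2
1,3,1,2
1,2,2,2
1,3,3,1
t=11: 3,2,2,0
3,0,1,2
1,3,1,2
1,2,3,2
1,3,3,1
t=12: 3,2,2,0
3,1,1,2
2,0,3,2
2,1,2,3
2,1,1,2
t=13: 3,2,2,0
3,1,1,2
2,0,3,2
2,1,3,3
2,1,1,2
t=14: 3,2,2,0
3,1,2,3
2,1,1,0
2,2,2,1
2,1,2,3
t=15: 3,2,2,0
3,1,2,3
2,1,1,0
2,2,3,1
2,1,2,3
t=16: 3,2,2,0
3,1,2,3
2,1,2,0
2,3,0,2
2,1,3,3
t=17: 3,2,2,0
3,1,2,3
2,1,2,0
2,3,1,2
2,1,3,3
t=18: 3,2,2,0
3,1,2,3
2,1,2,0
2,3,2,2
2,1,3,3

2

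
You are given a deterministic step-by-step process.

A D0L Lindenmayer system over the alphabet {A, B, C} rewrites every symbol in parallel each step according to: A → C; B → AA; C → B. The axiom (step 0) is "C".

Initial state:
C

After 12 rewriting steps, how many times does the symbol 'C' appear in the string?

[0] C
[1] B
[2] AA
[3] CC
[4] BB
[5] AAAA
[6] CCCC
[7] BBBB
[8] AAAAAAAA
[9] CCCCCCCC
[10] BBBBBBBB
[11] AAAAAAAAAAAAAAAA
[12] CCCCCCCCCCCCCCCC

16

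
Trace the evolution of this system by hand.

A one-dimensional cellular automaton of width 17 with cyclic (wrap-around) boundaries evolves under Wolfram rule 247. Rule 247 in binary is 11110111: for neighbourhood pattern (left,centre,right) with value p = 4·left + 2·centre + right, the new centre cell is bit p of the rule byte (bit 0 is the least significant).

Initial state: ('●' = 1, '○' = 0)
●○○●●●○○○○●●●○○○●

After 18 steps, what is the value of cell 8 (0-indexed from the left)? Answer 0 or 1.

t=0: ●○○●●●○○○○●●●○○○●
t=1: ●●●○●●●●●●○●●●●●○
t=2: ○●●●○●●●●●●○●●●●●
t=3: ●○●●●○●●●●●●○●●●●
t=4: ●●○●●●○●●●●●●○●●●
t=5: ●●●○●●●○●●●●●●○●●
t=6: ●●●●○●●●○●●●●●●○●
t=7: ●●●●●○●●●○●●●●●●○
t=8: ○●●●●●○●●●○●●●●●●
t=9: ●○●●●●●○●●●○●●●●●
t=10: ●●○●●●●●○●●●○●●●●
t=11: ●●●○●●●●●○●●●○●●●
t=12: ●●●●○●●●●●○●●●○●●
t=13: ●●●●●○●●●●●○●●●○●
t=14: ●●●●●●○●●●●●○●●●○
t=15: ○●●●●●●○●●●●●○●●●
t=16: ●○●●●●●●○●●●●●○●●
t=17: ●●○●●●●●●○●●●●●○●
t=18: ●●●○●●●●●●○●●●●●○

1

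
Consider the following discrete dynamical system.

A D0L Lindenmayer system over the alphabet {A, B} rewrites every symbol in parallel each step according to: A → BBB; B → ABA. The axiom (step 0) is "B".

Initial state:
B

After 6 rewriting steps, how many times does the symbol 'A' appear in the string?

266

k=0  B
k=1  ABA
k=2  BBBABABBB
k=3  ABAABAABABBBABABBBABAABAABA
k=4  BBBABABBBBBBABABBBBBBABABBBABAABAABABBBABABBBABAABAABABBBABABBBBBBABABBBBBBABABBB
k=5  ABAABAABABBBABABBBABAABAABAABAABAABABBBABABBBABAABAABAABAA…AABAABAABAABABBBABABBBABAABAABAABAABAABABBBABABBBABAABAABA  (len 243)
k=6  BBBABABBBBBBABABBBBBBABABBBABAABAABABBBABABBBABAABAABABBBA…ABBBABAABAABABBBABABBBABAABAABABBBABABBBBBBABABBBBBBABABBB  (len 729)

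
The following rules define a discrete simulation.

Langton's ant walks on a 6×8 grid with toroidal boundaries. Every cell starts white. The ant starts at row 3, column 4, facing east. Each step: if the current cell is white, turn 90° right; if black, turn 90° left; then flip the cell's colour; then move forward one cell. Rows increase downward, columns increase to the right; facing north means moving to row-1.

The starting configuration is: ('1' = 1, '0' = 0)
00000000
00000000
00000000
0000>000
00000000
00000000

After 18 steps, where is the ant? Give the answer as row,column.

2,3

step 0: 00000000
00000000
00000000
0000>000
00000000
00000000
step 1: 00000000
00000000
00000000
00001000
0000v000
00000000
step 2: 00000000
00000000
00000000
00001000
000<1000
00000000
step 3: 00000000
00000000
00000000
000^1000
00011000
00000000
step 4: 00000000
00000000
00000000
0001>000
00011000
00000000
step 5: 00000000
00000000
0000^000
00010000
00011000
00000000
step 6: 00000000
00000000
00001>00
00010000
00011000
00000000
step 7: 00000000
00000000
00001100
00010v00
00011000
00000000
step 8: 00000000
00000000
00001100
0001<100
00011000
00000000
step 9: 00000000
00000000
0000^100
00011100
00011000
00000000
step 10: 00000000
00000000
000<0100
00011100
00011000
00000000
step 11: 00000000
000^0000
00010100
00011100
00011000
00000000
step 12: 00000000
0001>000
00010100
00011100
00011000
00000000
step 13: 00000000
00011000
0001v100
00011100
00011000
00000000
step 14: 00000000
00011000
000<1100
00011100
00011000
00000000
step 15: 00000000
00011000
00001100
000v1100
00011000
00000000
step 16: 00000000
00011000
00001100
0000>100
00011000
00000000
step 17: 00000000
00011000
0000^100
00000100
00011000
00000000
step 18: 00000000
00011000
000<0100
00000100
00011000
00000000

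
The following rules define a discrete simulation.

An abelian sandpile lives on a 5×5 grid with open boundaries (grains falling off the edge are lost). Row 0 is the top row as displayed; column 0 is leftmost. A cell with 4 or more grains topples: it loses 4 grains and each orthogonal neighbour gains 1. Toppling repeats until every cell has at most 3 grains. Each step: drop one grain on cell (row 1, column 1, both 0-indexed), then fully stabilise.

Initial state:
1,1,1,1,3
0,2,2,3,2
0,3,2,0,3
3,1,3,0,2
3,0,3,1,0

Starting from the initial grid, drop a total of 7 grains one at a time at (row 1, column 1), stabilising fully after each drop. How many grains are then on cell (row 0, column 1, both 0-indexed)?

0) 1,1,1,1,3
0,2,2,3,2
0,3,2,0,3
3,1,3,0,2
3,0,3,1,0
1) 1,1,1,1,3
0,3,2,3,2
0,3,2,0,3
3,1,3,0,2
3,0,3,1,0
2) 1,2,1,1,3
1,1,3,3,2
1,0,3,0,3
3,2,3,0,2
3,0,3,1,0
3) 1,2,1,1,3
1,2,3,3,2
1,0,3,0,3
3,2,3,0,2
3,0,3,1,0
4) 1,2,1,1,3
1,3,3,3,2
1,0,3,0,3
3,2,3,0,2
3,0,3,1,0
5) 1,3,2,2,3
2,1,2,0,3
1,2,1,2,3
3,3,1,1,2
3,1,0,2,0
6) 1,3,2,2,3
2,2,2,0,3
1,2,1,2,3
3,3,1,1,2
3,1,0,2,0
7) 1,3,2,2,3
2,3,2,0,3
1,2,1,2,3
3,3,1,1,2
3,1,0,2,0

3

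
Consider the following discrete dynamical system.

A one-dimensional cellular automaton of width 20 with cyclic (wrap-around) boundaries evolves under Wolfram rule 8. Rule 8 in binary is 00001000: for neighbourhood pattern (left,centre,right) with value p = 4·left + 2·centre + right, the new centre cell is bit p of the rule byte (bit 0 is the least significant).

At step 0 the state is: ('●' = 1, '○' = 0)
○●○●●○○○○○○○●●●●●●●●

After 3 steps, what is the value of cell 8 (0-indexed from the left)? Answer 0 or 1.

0

step 0: ○●○●●○○○○○○○●●●●●●●●
step 1: ○○○●○○○○○○○○●○○○○○○○
step 2: ○○○○○○○○○○○○○○○○○○○○
step 3: ○○○○○○○○○○○○○○○○○○○○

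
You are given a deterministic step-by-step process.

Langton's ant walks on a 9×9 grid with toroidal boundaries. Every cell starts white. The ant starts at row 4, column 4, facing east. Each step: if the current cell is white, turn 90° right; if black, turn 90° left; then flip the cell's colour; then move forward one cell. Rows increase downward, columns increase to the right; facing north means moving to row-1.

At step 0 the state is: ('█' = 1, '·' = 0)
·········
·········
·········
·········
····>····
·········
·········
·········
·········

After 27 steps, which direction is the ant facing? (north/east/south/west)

gen 0: ·········
·········
·········
·········
····>····
·········
·········
·········
·········
gen 1: ·········
·········
·········
·········
····█····
····v····
·········
·········
·········
gen 2: ·········
·········
·········
·········
····█····
···<█····
·········
·········
·········
gen 3: ·········
·········
·········
·········
···^█····
···██····
·········
·········
·········
gen 4: ·········
·········
·········
·········
···█>····
···██····
·········
·········
·········
gen 5: ·········
·········
·········
····^····
···█·····
···██····
·········
·········
·········
gen 6: ·········
·········
·········
····█>···
···█·····
···██····
·········
·········
·········
gen 7: ·········
·········
·········
····██···
···█·v···
···██····
·········
·········
·········
gen 8: ·········
·········
·········
····██···
···█<█···
···██····
·········
·········
·········
gen 9: ·········
·········
·········
····^█···
···███···
···██····
·········
·········
·········
gen 10: ·········
·········
·········
···<·█···
···███···
···██····
·········
·········
·········
gen 11: ·········
·········
···^·····
···█·█···
···███···
···██····
·········
·········
·········
gen 12: ·········
·········
···█>····
···█·█···
···███···
···██····
·········
·········
·········
gen 13: ·········
·········
···██····
···█v█···
···███···
···██····
·········
·········
·········
gen 14: ·········
·········
···██····
···<██···
···███···
···██····
·········
·········
·········
gen 15: ·········
·········
···██····
····██···
···v██···
···██····
·········
·········
·········
gen 16: ·········
·········
···██····
····██···
····>█···
···██····
·········
·········
·········
gen 17: ·········
·········
···██····
····^█···
·····█···
···██····
·········
·········
·········
gen 18: ·········
·········
···██····
···<·█···
·····█···
···██····
·········
·········
·········
gen 19: ·········
·········
···^█····
···█·█···
·····█···
···██····
·········
·········
·········
gen 20: ·········
·········
··<·█····
···█·█···
·····█···
···██····
·········
·········
·········
gen 21: ·········
··^······
··█·█····
···█·█···
·····█···
···██····
·········
·········
·········
gen 22: ·········
··█>·····
··█·█····
···█·█···
·····█···
···██····
·········
·········
·········
gen 23: ·········
··██·····
··█v█····
···█·█···
·····█···
···██····
·········
·········
·········
gen 24: ·········
··██·····
··<██····
···█·█···
·····█···
···██····
·········
·········
·········
gen 25: ·········
··██·····
···██····
··v█·█···
·····█···
···██····
·········
·········
·········
gen 26: ·········
··██·····
···██····
·<██·█···
·····█···
···██····
·········
·········
·········
gen 27: ·········
··██·····
·^·██····
·███·█···
·····█···
···██····
·········
·········
·········

north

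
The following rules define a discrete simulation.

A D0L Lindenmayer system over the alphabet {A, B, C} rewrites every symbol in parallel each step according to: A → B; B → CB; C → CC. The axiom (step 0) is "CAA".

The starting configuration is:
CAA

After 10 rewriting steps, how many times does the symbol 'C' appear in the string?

2046

[0] CAA
[1] CCBB
[2] CCCCCBCB
[3] CCCCCCCCCCCBCCCB
[4] CCCCCCCCCCCCCCCCCCCCCCCBCCCCCCCB
[5] CCCCCCCCCCCCCCCCCCCCCCCCCCCCCCCCCCCCCCCCCCCCCCCBCCCCCCCCCCCCCCCB
[6] CCCCCCCCCCCCCCCCCCCCCCCCCCCCCCCCCCCCCCCCCCCCCCCCCCCCCCCCCC…CCCCCCCCCCCCCCCCCCCCCCCCCBCCCCCCCCCCCCCCCCCCCCCCCCCCCCCCCB  (len 128)
[7] CCCCCCCCCCCCCCCCCCCCCCCCCCCCCCCCCCCCCCCCCCCCCCCCCCCCCCCCCC…CCCCCCCCCCCCCCCCCCCCCCCCCCCCCCCCCCCCCCCCCCCCCCCCCCCCCCCCCB  (len 256)
[8] CCCCCCCCCCCCCCCCCCCCCCCCCCCCCCCCCCCCCCCCCCCCCCCCCCCCCCCCCC…CCCCCCCCCCCCCCCCCCCCCCCCCCCCCCCCCCCCCCCCCCCCCCCCCCCCCCCCCB  (len 512)
[9] CCCCCCCCCCCCCCCCCCCCCCCCCCCCCCCCCCCCCCCCCCCCCCCCCCCCCCCCCC…CCCCCCCCCCCCCCCCCCCCCCCCCCCCCCCCCCCCCCCCCCCCCCCCCCCCCCCCCB  (len 1024)
[10] CCCCCCCCCCCCCCCCCCCCCCCCCCCCCCCCCCCCCCCCCCCCCCCCCCCCCCCCCC…CCCCCCCCCCCCCCCCCCCCCCCCCCCCCCCCCCCCCCCCCCCCCCCCCCCCCCCCCB  (len 2048)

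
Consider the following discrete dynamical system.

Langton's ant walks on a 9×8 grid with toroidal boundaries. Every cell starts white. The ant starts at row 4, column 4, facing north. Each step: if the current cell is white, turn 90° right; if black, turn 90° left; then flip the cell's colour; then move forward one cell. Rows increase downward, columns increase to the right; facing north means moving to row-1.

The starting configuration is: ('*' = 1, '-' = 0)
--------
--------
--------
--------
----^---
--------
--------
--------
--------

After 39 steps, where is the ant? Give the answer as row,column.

7,4

[0] --------
--------
--------
--------
----^---
--------
--------
--------
--------
[1] --------
--------
--------
--------
----*>--
--------
--------
--------
--------
[2] --------
--------
--------
--------
----**--
-----v--
--------
--------
--------
[3] --------
--------
--------
--------
----**--
----<*--
--------
--------
--------
[4] --------
--------
--------
--------
----^*--
----**--
--------
--------
--------
[5] --------
--------
--------
--------
---<-*--
----**--
--------
--------
--------
[6] --------
--------
--------
---^----
---*-*--
----**--
--------
--------
--------
[7] --------
--------
--------
---*>---
---*-*--
----**--
--------
--------
--------
[8] --------
--------
--------
---**---
---*v*--
----**--
--------
--------
--------
[9] --------
--------
--------
---**---
---<**--
----**--
--------
--------
--------
[10] --------
--------
--------
---**---
----**--
---v**--
--------
--------
--------
[11] --------
--------
--------
---**---
----**--
--<***--
--------
--------
--------
[12] --------
--------
--------
---**---
--^-**--
--****--
--------
--------
--------
[13] --------
--------
--------
---**---
--*>**--
--****--
--------
--------
--------
[14] --------
--------
--------
---**---
--****--
--*v**--
--------
--------
--------
[15] --------
--------
--------
---**---
--****--
--*->*--
--------
--------
--------
[16] --------
--------
--------
---**---
--**^*--
--*--*--
--------
--------
--------
[17] --------
--------
--------
---**---
--*<-*--
--*--*--
--------
--------
--------
[18] --------
--------
--------
---**---
--*--*--
--*v-*--
--------
--------
--------
[19] --------
--------
--------
---**---
--*--*--
--<*-*--
--------
--------
--------
[20] --------
--------
--------
---**---
--*--*--
---*-*--
--v-----
--------
--------
[21] --------
--------
--------
---**---
--*--*--
---*-*--
-<*-----
--------
--------
[22] --------
--------
--------
---**---
--*--*--
-^-*-*--
-**-----
--------
--------
[23] --------
--------
--------
---**---
--*--*--
-*>*-*--
-**-----
--------
--------
[24] --------
--------
--------
---**---
--*--*--
-***-*--
-*v-----
--------
--------
[25] --------
--------
--------
---**---
--*--*--
-***-*--
-*->----
--------
--------
[26] --------
--------
--------
---**---
--*--*--
-***-*--
-*-*----
---v----
--------
[27] --------
--------
--------
---**---
--*--*--
-***-*--
-*-*----
--<*----
--------
[28] --------
--------
--------
---**---
--*--*--
-***-*--
-*^*----
--**----
--------
[29] --------
--------
--------
---**---
--*--*--
-***-*--
-**>----
--**----
--------
[30] --------
--------
--------
---**---
--*--*--
-**^-*--
-**-----
--**----
--------
[31] --------
--------
--------
---**---
--*--*--
-*<--*--
-**-----
--**----
--------
[32] --------
--------
--------
---**---
--*--*--
-*---*--
-*v-----
--**----
--------
[33] --------
--------
--------
---**---
--*--*--
-*---*--
-*->----
--**----
--------
[34] --------
--------
--------
---**---
--*--*--
-*---*--
-*-*----
--*v----
--------
[35] --------
--------
--------
---**---
--*--*--
-*---*--
-*-*----
--*->---
--------
[36] --------
--------
--------
---**---
--*--*--
-*---*--
-*-*----
--*-*---
----v---
[37] --------
--------
--------
---**---
--*--*--
-*---*--
-*-*----
--*-*---
---<*---
[38] --------
--------
--------
---**---
--*--*--
-*---*--
-*-*----
--*^*---
---**---
[39] --------
--------
--------
---**---
--*--*--
-*---*--
-*-*----
--**>---
---**---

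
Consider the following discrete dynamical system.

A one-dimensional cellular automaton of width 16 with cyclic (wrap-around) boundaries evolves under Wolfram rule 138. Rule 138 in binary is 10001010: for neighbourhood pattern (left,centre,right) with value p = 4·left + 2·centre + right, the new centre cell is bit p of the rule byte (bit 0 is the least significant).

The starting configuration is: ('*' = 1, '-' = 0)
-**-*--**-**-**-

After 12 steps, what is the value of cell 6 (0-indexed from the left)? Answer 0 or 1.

1

t=0: -**-*--**-**-**-
t=1: **----**--*--*--
t=2: *----**--*--*--*
t=3: ----**--*--*--**
t=4: ---**--*--*--**-
t=5: --**--*--*--**--
t=6: -**--*--*--**---
t=7: **--*--*--**----
t=8: *--*--*--**----*
t=9: --*--*--**----**
t=10: -*--*--**----**-
t=11: *--*--**----**--
t=12: --*--**----**--*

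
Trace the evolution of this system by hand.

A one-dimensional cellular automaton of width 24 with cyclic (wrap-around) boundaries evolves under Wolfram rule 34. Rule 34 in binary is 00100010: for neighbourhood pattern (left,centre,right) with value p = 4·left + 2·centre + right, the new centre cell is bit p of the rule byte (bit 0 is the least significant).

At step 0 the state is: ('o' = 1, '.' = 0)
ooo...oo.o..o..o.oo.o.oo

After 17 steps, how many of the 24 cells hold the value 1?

gen 0: ooo...oo.o..o..o.oo.o.oo
gen 1: .....o..o..o..o.o..o.o..
gen 2: ....o..o..o..o.o..o.o...
gen 3: ...o..o..o..o.o..o.o....
gen 4: ..o..o..o..o.o..o.o.....
gen 5: .o..o..o..o.o..o.o......
gen 6: o..o..o..o.o..o.o.......
gen 7: ..o..o..o.o..o.o.......o
gen 8: .o..o..o.o..o.o.......o.
gen 9: o..o..o.o..o.o.......o..
gen 10: ..o..o.o..o.o.......o..o
gen 11: .o..o.o..o.o.......o..o.
gen 12: o..o.o..o.o.......o..o..
gen 13: ..o.o..o.o.......o..o..o
gen 14: .o.o..o.o.......o..o..o.
gen 15: o.o..o.o.......o..o..o..
gen 16: .o..o.o.......o..o..o..o
gen 17: o..o.o.......o..o..o..o.

7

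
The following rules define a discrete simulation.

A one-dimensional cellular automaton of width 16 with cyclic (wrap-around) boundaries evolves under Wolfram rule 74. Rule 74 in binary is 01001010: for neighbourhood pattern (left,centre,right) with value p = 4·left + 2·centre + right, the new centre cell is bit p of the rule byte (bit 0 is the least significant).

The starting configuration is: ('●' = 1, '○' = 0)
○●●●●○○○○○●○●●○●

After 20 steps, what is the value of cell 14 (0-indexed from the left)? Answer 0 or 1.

0

0) ○●●●●○○○○○●○●●○●
1) ○●○○●○○○○●○○●●○○
2) ●○○●○○○○●○○●●●○○
3) ○○●○○○○●○○●●○●○●
4) ○●○○○○●○○●●●○○○○
5) ●○○○○●○○●●○●○○○○
6) ○○○○●○○●●●○○○○○●
7) ○○○●○○●●○●○○○○●○
8) ○○●○○●●●○○○○○●○○
9) ○●○○●●○●○○○○●○○○
10) ●○○●●●○○○○○●○○○○
11) ○○●●○●○○○○●○○○○●
12) ○●●●○○○○○●○○○○●○
13) ●●○●○○○○●○○○○●○○
14) ●●○○○○○●○○○○●○○●
15) ○●○○○○●○○○○●○○●●
16) ○○○○○●○○○○●○○●●●
17) ○○○○●○○○○●○○●●○●
18) ○○○●○○○○●○○●●●○○
19) ○○●○○○○●○○●●○●○○
20) ○●○○○○●○○●●●○○○○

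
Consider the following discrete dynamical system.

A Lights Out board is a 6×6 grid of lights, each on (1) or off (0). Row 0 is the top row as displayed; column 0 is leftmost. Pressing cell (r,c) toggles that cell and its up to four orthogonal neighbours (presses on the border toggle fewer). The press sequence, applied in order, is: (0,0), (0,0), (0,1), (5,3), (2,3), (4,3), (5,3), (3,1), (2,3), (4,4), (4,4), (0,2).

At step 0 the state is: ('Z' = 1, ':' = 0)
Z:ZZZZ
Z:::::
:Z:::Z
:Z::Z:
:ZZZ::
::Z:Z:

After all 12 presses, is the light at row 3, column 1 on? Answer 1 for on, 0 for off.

0

gen 0: Z:ZZZZ
Z:::::
:Z:::Z
:Z::Z:
:ZZZ::
::Z:Z:
gen 1: :ZZZZZ
::::::
:Z:::Z
:Z::Z:
:ZZZ::
::Z:Z:
gen 2: Z:ZZZZ
Z:::::
:Z:::Z
:Z::Z:
:ZZZ::
::Z:Z:
gen 3: :Z:ZZZ
ZZ::::
:Z:::Z
:Z::Z:
:ZZZ::
::Z:Z:
gen 4: :Z:ZZZ
ZZ::::
:Z:::Z
:Z::Z:
:ZZ:::
:::Z::
gen 5: :Z:ZZZ
ZZ:Z::
:ZZZZZ
:Z:ZZ:
:ZZ:::
:::Z::
gen 6: :Z:ZZZ
ZZ:Z::
:ZZZZZ
:Z::Z:
:Z:ZZ:
::::::
gen 7: :Z:ZZZ
ZZ:Z::
:ZZZZZ
:Z::Z:
:Z::Z:
::ZZZ:
gen 8: :Z:ZZZ
ZZ:Z::
::ZZZZ
Z:Z:Z:
::::Z:
::ZZZ:
gen 9: :Z:ZZZ
ZZ::::
:::::Z
Z:ZZZ:
::::Z:
::ZZZ:
gen 10: :Z:ZZZ
ZZ::::
:::::Z
Z:ZZ::
:::Z:Z
::ZZ::
gen 11: :Z:ZZZ
ZZ::::
:::::Z
Z:ZZZ:
::::Z:
::ZZZ:
gen 12: ::Z:ZZ
ZZZ:::
:::::Z
Z:ZZZ:
::::Z:
::ZZZ:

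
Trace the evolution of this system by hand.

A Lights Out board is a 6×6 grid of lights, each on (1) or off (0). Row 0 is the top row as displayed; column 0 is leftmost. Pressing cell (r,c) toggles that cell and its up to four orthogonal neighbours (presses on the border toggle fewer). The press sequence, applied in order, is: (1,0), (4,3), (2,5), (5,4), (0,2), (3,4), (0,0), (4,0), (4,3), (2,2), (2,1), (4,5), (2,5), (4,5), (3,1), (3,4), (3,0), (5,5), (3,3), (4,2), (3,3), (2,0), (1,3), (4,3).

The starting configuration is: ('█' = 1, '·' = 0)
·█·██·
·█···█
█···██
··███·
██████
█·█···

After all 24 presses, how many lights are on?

19

0) ·█·██·
·█···█
█···██
··███·
██████
█·█···
1) ██·██·
█····█
····██
··███·
██████
█·█···
2) ██·██·
█····█
····██
··█·█·
██···█
█·██··
3) ██·██·
█·····
······
··█·██
██···█
█·██··
4) ██·██·
█·····
······
··█·██
██··██
█·█·██
5) █·█·█·
█·█···
······
··█·██
██··██
█·█·██
6) █·█·█·
█·█···
····█·
··██··
██···█
█·█·██
7) ·██·█·
··█···
····█·
··██··
██···█
█·█·██
8) ·██·█·
··█···
····█·
█·██··
·····█
··█·██
9) ·██·█·
··█···
····█·
█·█···
··████
··████
10) ·██·█·
······
·████·
█·····
··████
··████
11) ·██·█·
·█····
█··██·
██····
··████
··████
12) ·██·█·
·█····
█··██·
██···█
··██··
··███·
13) ·██·█·
·█···█
█··█·█
██····
··██··
··███·
14) ·██·█·
·█···█
█··█·█
██···█
··████
··████
15) ·██·█·
·█···█
██·█·█
··█··█
·█████
··████
16) ·██·█·
·█···█
██·███
··███·
·███·█
··████
17) ·██·█·
·█···█
·█·███
█████·
████·█
··████
18) ·██·█·
·█···█
·█·███
█████·
████··
··██··
19) ·██·█·
·█···█
·█··██
██····
███···
··██··
20) ·██·█·
·█···█
·█··██
███···
█··█··
···█··
21) ·██·█·
·█···█
·█·███
██·██·
█·····
···█··
22) ·██·█·
██···█
█··███
·█·██·
█·····
···█··
23) ·████·
██████
█···██
·█·██·
█·····
···█··
24) ·████·
██████
█···██
·█··█·
█·███·
······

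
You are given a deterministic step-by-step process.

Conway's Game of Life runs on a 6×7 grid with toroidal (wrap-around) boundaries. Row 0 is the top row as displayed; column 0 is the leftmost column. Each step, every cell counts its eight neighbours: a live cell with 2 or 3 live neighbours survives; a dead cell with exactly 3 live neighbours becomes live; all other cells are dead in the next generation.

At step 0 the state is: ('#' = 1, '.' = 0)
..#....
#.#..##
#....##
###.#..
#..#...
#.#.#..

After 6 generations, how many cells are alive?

19

t=0: ..#....
#.#..##
#....##
###.#..
#..#...
#.#.#..
t=1: #.#..#.
#....#.
..###..
..####.
#...#.#
..#....
t=2: .......
..#..#.
.##...#
.##...#
.##.#.#
#..#.#.
t=3: ....#.#
.##....
...#.##
......#
....#.#
#######
t=4: ....#.#
#.###.#
#.#..##
#...#.#
.##.#..
.##....
t=5: ....#.#
..#.#..
..#....
..#.#..
..#..#.
###..#.
t=6: #.#.#.#
.....#.
.##....
.##....
..#.###
######.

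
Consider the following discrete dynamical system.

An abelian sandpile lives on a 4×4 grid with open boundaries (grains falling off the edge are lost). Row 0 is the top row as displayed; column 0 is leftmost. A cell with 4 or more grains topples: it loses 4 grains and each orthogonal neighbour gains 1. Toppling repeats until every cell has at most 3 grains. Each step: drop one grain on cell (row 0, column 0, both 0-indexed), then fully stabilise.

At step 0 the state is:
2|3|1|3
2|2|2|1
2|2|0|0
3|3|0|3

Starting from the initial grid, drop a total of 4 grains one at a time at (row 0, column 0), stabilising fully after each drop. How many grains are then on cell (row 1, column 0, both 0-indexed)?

3

t=0: 2|3|1|3
2|2|2|1
2|2|0|0
3|3|0|3
t=1: 3|3|1|3
2|2|2|1
2|2|0|0
3|3|0|3
t=2: 1|0|2|3
3|3|2|1
2|2|0|0
3|3|0|3
t=3: 2|0|2|3
3|3|2|1
2|2|0|0
3|3|0|3
t=4: 3|0|2|3
3|3|2|1
2|2|0|0
3|3|0|3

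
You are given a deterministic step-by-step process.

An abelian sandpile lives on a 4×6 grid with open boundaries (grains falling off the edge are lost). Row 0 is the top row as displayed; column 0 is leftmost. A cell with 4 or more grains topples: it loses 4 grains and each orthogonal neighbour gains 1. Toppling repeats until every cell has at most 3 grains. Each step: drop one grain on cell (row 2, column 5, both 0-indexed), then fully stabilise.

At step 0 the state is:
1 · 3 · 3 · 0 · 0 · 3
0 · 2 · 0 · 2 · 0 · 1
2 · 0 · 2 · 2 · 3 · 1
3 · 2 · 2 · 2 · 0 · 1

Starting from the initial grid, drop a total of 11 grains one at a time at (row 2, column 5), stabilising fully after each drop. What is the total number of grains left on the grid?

38

0) 1 · 3 · 3 · 0 · 0 · 3
0 · 2 · 0 · 2 · 0 · 1
2 · 0 · 2 · 2 · 3 · 1
3 · 2 · 2 · 2 · 0 · 1
1) 1 · 3 · 3 · 0 · 0 · 3
0 · 2 · 0 · 2 · 0 · 1
2 · 0 · 2 · 2 · 3 · 2
3 · 2 · 2 · 2 · 0 · 1
2) 1 · 3 · 3 · 0 · 0 · 3
0 · 2 · 0 · 2 · 0 · 1
2 · 0 · 2 · 2 · 3 · 3
3 · 2 · 2 · 2 · 0 · 1
3) 1 · 3 · 3 · 0 · 0 · 3
0 · 2 · 0 · 2 · 1 · 2
2 · 0 · 2 · 3 · 0 · 1
3 · 2 · 2 · 2 · 1 · 2
4) 1 · 3 · 3 · 0 · 0 · 3
0 · 2 · 0 · 2 · 1 · 2
2 · 0 · 2 · 3 · 0 · 2
3 · 2 · 2 · 2 · 1 · 2
5) 1 · 3 · 3 · 0 · 0 · 3
0 · 2 · 0 · 2 · 1 · 2
2 · 0 · 2 · 3 · 0 · 3
3 · 2 · 2 · 2 · 1 · 2
6) 1 · 3 · 3 · 0 · 0 · 3
0 · 2 · 0 · 2 · 1 · 3
2 · 0 · 2 · 3 · 1 · 0
3 · 2 · 2 · 2 · 1 · 3
7) 1 · 3 · 3 · 0 · 0 · 3
0 · 2 · 0 · 2 · 1 · 3
2 · 0 · 2 · 3 · 1 · 1
3 · 2 · 2 · 2 · 1 · 3
8) 1 · 3 · 3 · 0 · 0 · 3
0 · 2 · 0 · 2 · 1 · 3
2 · 0 · 2 · 3 · 1 · 2
3 · 2 · 2 · 2 · 1 · 3
9) 1 · 3 · 3 · 0 · 0 · 3
0 · 2 · 0 · 2 · 1 · 3
2 · 0 · 2 · 3 · 1 · 3
3 · 2 · 2 · 2 · 1 · 3
10) 1 · 3 · 3 · 0 · 1 · 0
0 · 2 · 0 · 2 · 2 · 1
2 · 0 · 2 · 3 · 2 · 2
3 · 2 · 2 · 2 · 2 · 0
11) 1 · 3 · 3 · 0 · 1 · 0
0 · 2 · 0 · 2 · 2 · 1
2 · 0 · 2 · 3 · 2 · 3
3 · 2 · 2 · 2 · 2 · 0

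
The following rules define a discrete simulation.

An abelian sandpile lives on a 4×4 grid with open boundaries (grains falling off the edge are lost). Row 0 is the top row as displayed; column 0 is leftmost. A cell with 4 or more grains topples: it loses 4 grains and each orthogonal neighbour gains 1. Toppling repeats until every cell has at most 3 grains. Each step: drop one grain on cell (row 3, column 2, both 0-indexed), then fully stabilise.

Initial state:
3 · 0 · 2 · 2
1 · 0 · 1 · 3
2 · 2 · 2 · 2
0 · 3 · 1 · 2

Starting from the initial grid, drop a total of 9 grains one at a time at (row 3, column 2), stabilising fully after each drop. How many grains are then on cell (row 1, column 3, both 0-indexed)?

0

[0] 3 · 0 · 2 · 2
1 · 0 · 1 · 3
2 · 2 · 2 · 2
0 · 3 · 1 · 2
[1] 3 · 0 · 2 · 2
1 · 0 · 1 · 3
2 · 2 · 2 · 2
0 · 3 · 2 · 2
[2] 3 · 0 · 2 · 2
1 · 0 · 1 · 3
2 · 2 · 2 · 2
0 · 3 · 3 · 2
[3] 3 · 0 · 2 · 2
1 · 0 · 1 · 3
2 · 3 · 3 · 2
1 · 0 · 1 · 3
[4] 3 · 0 · 2 · 2
1 · 0 · 1 · 3
2 · 3 · 3 · 2
1 · 0 · 2 · 3
[5] 3 · 0 · 2 · 2
1 · 0 · 1 · 3
2 · 3 · 3 · 2
1 · 0 · 3 · 3
[6] 3 · 0 · 2 · 3
1 · 1 · 3 · 0
3 · 0 · 2 · 1
1 · 2 · 2 · 1
[7] 3 · 0 · 2 · 3
1 · 1 · 3 · 0
3 · 0 · 2 · 1
1 · 2 · 3 · 1
[8] 3 · 0 · 2 · 3
1 · 1 · 3 · 0
3 · 0 · 3 · 1
1 · 3 · 0 · 2
[9] 3 · 0 · 2 · 3
1 · 1 · 3 · 0
3 · 0 · 3 · 1
1 · 3 · 1 · 2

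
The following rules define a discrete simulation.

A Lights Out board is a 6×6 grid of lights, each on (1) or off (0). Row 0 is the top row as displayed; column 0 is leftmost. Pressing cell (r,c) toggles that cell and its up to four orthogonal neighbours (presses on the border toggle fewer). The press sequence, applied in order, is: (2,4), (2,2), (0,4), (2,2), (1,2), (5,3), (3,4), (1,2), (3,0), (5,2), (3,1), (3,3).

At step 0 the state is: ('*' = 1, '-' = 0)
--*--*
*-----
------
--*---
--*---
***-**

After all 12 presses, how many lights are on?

t=0: --*--*
*-----
------
--*---
--*---
***-**
t=1: --*--*
*---*-
---***
--*-*-
--*---
***-**
t=2: --*--*
*-*-*-
-**-**
----*-
--*---
***-**
t=3: --***-
*-*---
-**-**
----*-
--*---
***-**
t=4: --***-
*-----
---***
--*-*-
--*---
***-**
t=5: ---**-
****--
--****
--*-*-
--*---
***-**
t=6: ---**-
****--
--****
--*-*-
--**--
**-*-*
t=7: ---**-
****--
--**-*
--**-*
--***-
**-*-*
t=8: --***-
*-----
---*-*
--**-*
--***-
**-*-*
t=9: --***-
*-----
*--*-*
****-*
*-***-
**-*-*
t=10: --***-
*-----
*--*-*
****-*
*--**-
*-*--*
t=11: --***-
*-----
**-*-*
---*-*
**-**-
*-*--*
t=12: --***-
*-----
**---*
--*-**
**--*-
*-*--*

16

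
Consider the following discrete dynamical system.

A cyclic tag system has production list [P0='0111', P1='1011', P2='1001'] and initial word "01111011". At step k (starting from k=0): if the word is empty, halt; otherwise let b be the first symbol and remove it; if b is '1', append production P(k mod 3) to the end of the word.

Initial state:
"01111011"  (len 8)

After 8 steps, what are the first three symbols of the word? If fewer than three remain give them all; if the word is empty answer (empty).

101

gen 0: "01111011"  (len 8)
gen 1: "1111011"  (len 7)
gen 2: "1110111011"  (len 10)
gen 3: "1101110111001"  (len 13)
gen 4: "1011101110010111"  (len 16)
gen 5: "0111011100101111011"  (len 19)
gen 6: "111011100101111011"  (len 18)
gen 7: "110111001011110110111"  (len 21)
gen 8: "101110010111101101111011"  (len 24)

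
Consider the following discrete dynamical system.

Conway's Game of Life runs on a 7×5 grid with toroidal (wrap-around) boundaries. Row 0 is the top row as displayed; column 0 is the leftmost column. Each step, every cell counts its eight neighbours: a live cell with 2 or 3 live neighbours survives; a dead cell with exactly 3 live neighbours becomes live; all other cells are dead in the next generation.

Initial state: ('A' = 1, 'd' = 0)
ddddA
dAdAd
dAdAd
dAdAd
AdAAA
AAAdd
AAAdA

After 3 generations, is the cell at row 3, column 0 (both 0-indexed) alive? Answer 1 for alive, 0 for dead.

t=0: ddddA
dAdAd
dAdAd
dAdAd
AdAAA
AAAdd
AAAdA
t=1: ddddA
AddAA
AAdAA
dAddd
ddddd
ddddd
ddAdA
t=2: ddddd
dAAdd
dAdAd
dAAdA
ddddd
ddddd
dddAd
t=3: ddAdd
dAAdd
dddAd
AAAAd
ddddd
ddddd
ddddd

1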